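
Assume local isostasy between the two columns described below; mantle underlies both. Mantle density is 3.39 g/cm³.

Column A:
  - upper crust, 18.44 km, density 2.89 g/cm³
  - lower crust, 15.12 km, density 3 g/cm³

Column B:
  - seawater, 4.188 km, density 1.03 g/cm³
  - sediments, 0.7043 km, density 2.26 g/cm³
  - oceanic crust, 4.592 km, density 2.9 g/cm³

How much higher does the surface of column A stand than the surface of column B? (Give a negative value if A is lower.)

0.645 km

For any compensation level in the mantle, the mantle terms cancel and isostasy reduces to e = (Σt_A − Σt_B) − (Σ(ρt)_A − Σ(ρt)_B) / ρ_m.
Σt_A = 33.56 km; Σt_B = 9.4843 km; Σ(ρt)_A = 98.6516; Σ(ρt)_B = 19.222158 (in km·g/cm³).
e = (33.56 − 9.4843) − (98.6516 − 19.222158) / 3.39 = 0.645 km.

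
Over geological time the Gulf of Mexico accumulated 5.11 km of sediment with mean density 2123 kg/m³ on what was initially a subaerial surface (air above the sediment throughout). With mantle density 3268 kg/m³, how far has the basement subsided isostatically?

Subaerial load: s = t ρ_sed / ρ_m = 5.11 km × 2123/3268 = 3.32 km.

3.32 km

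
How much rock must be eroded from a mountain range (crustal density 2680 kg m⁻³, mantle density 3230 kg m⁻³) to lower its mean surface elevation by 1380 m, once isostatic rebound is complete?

Net drop Δ = e − u = e − e ρ_c/ρ_m = e (ρ_m − ρ_c)/ρ_m.
e = Δ ρ_m/(ρ_m − ρ_c) = 1380 m × 3230/550 = 8100 m.

8100 m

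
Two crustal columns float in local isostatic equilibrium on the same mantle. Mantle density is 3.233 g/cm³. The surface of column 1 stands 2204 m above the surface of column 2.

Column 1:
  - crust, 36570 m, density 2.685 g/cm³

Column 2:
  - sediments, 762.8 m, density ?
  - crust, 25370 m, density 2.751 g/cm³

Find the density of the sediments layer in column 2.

Take the compensation level at the base of the deeper column (depth z_c below the surface of column 1) and equate Σ ρ_i t_i down to z_c; mantle fills any gap and the z_c terms cancel.
Column 1: 36570×2.685 + (z_c − 36570)×3.233
Column 2: 2204×0 + 762.8×ρ + 25370×2.751 + (z_c − 2204 − 26132.8)×3.233
The z_c×3.233 term appears on both sides and cancels. Collect the known terms of each column as K = Σ(ρt)_known − 3.233 × (depth of known layers): K_1 = 98190.45 − 3.233×36570 = −20040.36; K_2 = 69792.87 − 3.233×(2204 + 26132.8) = −21820.0044.
Balance: K_1 = K_2 + 762.8×ρ, so ρ = (K_1 − K_2)/762.8 = 1779.64/762.8 = 2.33 g/cm³.

2.33 g/cm³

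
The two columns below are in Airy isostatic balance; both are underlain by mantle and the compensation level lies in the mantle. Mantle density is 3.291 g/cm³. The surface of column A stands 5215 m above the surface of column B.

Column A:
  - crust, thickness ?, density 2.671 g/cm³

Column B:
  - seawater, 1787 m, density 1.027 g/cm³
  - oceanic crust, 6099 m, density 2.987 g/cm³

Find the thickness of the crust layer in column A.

Take the compensation level at the base of the deeper column (depth z_c below the surface of column A) and equate Σ ρ_i t_i down to z_c; mantle fills any gap and the z_c terms cancel.
Column A: x×2.671 + (z_c − 0 − x)×3.291
Column B: 5215×0 + 1787×1.027 + 6099×2.987 + (z_c − 5215 − 7886)×3.291
The z_c×3.291 term appears on both sides and cancels. Collect the known terms of each column as K = Σ(ρt)_known − 3.291 × (depth of known layers): K_A = 0 − 3.291×0 = 0; K_B = 20052.962 − 3.291×(5215 + 7886) = −23062.429.
Balance: K_A − x×(3.291 − 2.671) = K_B, so x = (K_A − K_B)/(3.291 − 2.671) = 23062.4/0.62 = 37200 m.

37200 m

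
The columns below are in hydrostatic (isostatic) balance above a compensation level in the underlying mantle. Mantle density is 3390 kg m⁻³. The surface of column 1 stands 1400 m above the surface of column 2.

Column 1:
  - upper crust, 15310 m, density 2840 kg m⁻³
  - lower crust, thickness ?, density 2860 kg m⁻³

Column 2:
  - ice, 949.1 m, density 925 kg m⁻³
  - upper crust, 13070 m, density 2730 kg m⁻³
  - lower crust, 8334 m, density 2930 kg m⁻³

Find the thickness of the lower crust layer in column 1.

Take the compensation level at the base of the deeper column (depth z_c below the surface of column 1) and equate Σ ρ_i t_i down to z_c; mantle fills any gap and the z_c terms cancel.
Column 1: 15310×2840 + x×2860 + (z_c − 15310 − x)×3390
Column 2: 1400×0 + 949.1×925 + 13070×2730 + 8334×2930 + (z_c − 1400 − 22353.1)×3390
The z_c×3390 term appears on both sides and cancels. Collect the known terms of each column as K = Σ(ρt)_known − 3390 × (depth of known layers): K_1 = 43480400 − 3390×15310 = −8420500; K_2 = 60977637.5 − 3390×(1400 + 22353.1) = −19545371.5.
Balance: K_1 − x×(3390 − 2860) = K_2, so x = (K_1 − K_2)/(3390 − 2860) = 11124900/530 = 21000 m.

21000 m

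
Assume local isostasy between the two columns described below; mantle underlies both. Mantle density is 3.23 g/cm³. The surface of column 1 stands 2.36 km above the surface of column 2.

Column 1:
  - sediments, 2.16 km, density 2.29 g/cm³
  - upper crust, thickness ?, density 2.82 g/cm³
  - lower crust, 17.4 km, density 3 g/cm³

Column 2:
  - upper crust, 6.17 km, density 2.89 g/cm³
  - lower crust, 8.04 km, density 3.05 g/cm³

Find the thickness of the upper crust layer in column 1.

12.5 km

Take the compensation level at the base of the deeper column (depth z_c below the surface of column 1) and equate Σ ρ_i t_i down to z_c; mantle fills any gap and the z_c terms cancel.
Column 1: 2.16×2.29 + x×2.82 + 17.4×3 + (z_c − 19.56 − x)×3.23
Column 2: 2.36×0 + 6.17×2.89 + 8.04×3.05 + (z_c − 2.36 − 14.21)×3.23
The z_c×3.23 term appears on both sides and cancels. Collect the known terms of each column as K = Σ(ρt)_known − 3.23 × (depth of known layers): K_1 = 57.1464 − 3.23×19.56 = −6.0324; K_2 = 42.3533 − 3.23×(2.36 + 14.21) = −11.1678.
Balance: K_1 − x×(3.23 − 2.82) = K_2, so x = (K_1 − K_2)/(3.23 − 2.82) = 5.1354/0.41 = 12.5 km.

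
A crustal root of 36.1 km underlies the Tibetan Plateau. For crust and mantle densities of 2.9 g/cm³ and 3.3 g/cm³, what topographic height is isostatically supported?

Balancing pressure at the compensation depth: ρ_c h = (ρ_m − ρ_c) r.
h = r (ρ_m − ρ_c) / ρ_c = 36.1 km × (3.3 − 2.9) / 2.9 = 4.98 km.

4.98 km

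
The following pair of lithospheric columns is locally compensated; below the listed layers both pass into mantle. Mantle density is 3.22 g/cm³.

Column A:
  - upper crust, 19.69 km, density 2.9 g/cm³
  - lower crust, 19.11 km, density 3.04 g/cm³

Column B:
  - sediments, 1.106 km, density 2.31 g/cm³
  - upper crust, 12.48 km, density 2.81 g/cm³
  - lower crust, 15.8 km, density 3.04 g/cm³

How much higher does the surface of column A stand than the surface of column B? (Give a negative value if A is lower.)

For any compensation level in the mantle, the mantle terms cancel and isostasy reduces to e = (Σt_A − Σt_B) − (Σ(ρt)_A − Σ(ρt)_B) / ρ_m.
Σt_A = 38.8 km; Σt_B = 29.386 km; Σ(ρt)_A = 115.1954; Σ(ρt)_B = 85.65566 (in km·g/cm³).
e = (38.8 − 29.386) − (115.1954 − 85.65566) / 3.22 = 0.24 km.

0.24 km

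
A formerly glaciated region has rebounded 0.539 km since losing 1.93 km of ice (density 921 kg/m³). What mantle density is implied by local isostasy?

3300 kg/m³

ρ_m = ρ_ice t / u = 921 × 1.93 km/0.539 km = 3300 kg/m³.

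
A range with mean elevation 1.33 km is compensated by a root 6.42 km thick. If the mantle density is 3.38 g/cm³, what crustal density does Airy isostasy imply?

2.8 g/cm³

ρ_c h = (ρ_m − ρ_c) r → ρ_c (h + r) = ρ_m r → ρ_c = ρ_m r / (h + r).
ρ_c = 3.38 × 6.42 km / (1.33 km + 6.42 km) = 2.8 g/cm³.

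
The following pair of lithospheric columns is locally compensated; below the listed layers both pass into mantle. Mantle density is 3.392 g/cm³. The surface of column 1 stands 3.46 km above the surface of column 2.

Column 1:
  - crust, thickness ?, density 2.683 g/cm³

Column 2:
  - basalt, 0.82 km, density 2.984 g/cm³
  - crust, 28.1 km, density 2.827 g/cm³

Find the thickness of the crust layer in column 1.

Take the compensation level at the base of the deeper column (depth z_c below the surface of column 1) and equate Σ ρ_i t_i down to z_c; mantle fills any gap and the z_c terms cancel.
Column 1: x×2.683 + (z_c − 0 − x)×3.392
Column 2: 3.46×0 + 0.82×2.984 + 28.1×2.827 + (z_c − 3.46 − 28.92)×3.392
The z_c×3.392 term appears on both sides and cancels. Collect the known terms of each column as K = Σ(ρt)_known − 3.392 × (depth of known layers): K_1 = 0 − 3.392×0 = 0; K_2 = 81.88558 − 3.392×(3.46 + 28.92) = −27.94738.
Balance: K_1 − x×(3.392 − 2.683) = K_2, so x = (K_1 − K_2)/(3.392 − 2.683) = 27.9474/0.709 = 39.4 km.

39.4 km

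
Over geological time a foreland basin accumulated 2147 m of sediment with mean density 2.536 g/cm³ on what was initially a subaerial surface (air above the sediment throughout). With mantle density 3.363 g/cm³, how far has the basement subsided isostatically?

Subaerial load: s = t ρ_sed / ρ_m = 2147 m × 2.536/3.363 = 1620 m.

1620 m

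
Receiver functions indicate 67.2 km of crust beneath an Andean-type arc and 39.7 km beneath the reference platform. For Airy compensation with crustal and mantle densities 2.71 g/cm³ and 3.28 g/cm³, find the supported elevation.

Excess crust Δ = 67.2 km − 39.7 km = 27.5 km, split between elevation h and root r with h + r = Δ.
Airy balance ρ_c h = (ρ_m − ρ_c) r gives r = h ρ_c/(ρ_m − ρ_c), so h (1 + ρ_c/(ρ_m − ρ_c)) = Δ, i.e. h = Δ (ρ_m − ρ_c)/ρ_m.
h = 27.5 km × 0.57/3.28 = 4.78 km.

4.78 km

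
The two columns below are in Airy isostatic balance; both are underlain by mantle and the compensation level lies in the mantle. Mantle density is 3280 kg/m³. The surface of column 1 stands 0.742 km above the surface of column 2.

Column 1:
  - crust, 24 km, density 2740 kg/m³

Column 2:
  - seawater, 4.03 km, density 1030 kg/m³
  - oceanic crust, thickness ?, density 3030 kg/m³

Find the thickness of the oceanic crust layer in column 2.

5.83 km

Take the compensation level at the base of the deeper column (depth z_c below the surface of column 1) and equate Σ ρ_i t_i down to z_c; mantle fills any gap and the z_c terms cancel.
Column 1: 24×2740 + (z_c − 24)×3280
Column 2: 0.742×0 + 4.03×1030 + x×3030 + (z_c − 0.742 − 4.03 − x)×3280
The z_c×3280 term appears on both sides and cancels. Collect the known terms of each column as K = Σ(ρt)_known − 3280 × (depth of known layers): K_1 = 65760 − 3280×24 = −12960; K_2 = 4150.9 − 3280×(0.742 + 4.03) = −11501.26.
Balance: K_1 = K_2 − x×(3280 − 3030), so x = (K_2 − K_1)/(3280 − 3030) = 1458.74/250 = 5.83 km.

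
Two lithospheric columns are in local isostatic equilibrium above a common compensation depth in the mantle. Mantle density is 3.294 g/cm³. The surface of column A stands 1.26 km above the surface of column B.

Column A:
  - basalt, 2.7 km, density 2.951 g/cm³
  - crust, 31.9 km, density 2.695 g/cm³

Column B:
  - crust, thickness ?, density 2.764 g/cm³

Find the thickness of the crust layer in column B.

30 km

Take the compensation level at the base of the deeper column (depth z_c below the surface of column A) and equate Σ ρ_i t_i down to z_c; mantle fills any gap and the z_c terms cancel.
Column A: 2.7×2.951 + 31.9×2.695 + (z_c − 34.6)×3.294
Column B: 1.26×0 + x×2.764 + (z_c − 1.26 − 0 − x)×3.294
The z_c×3.294 term appears on both sides and cancels. Collect the known terms of each column as K = Σ(ρt)_known − 3.294 × (depth of known layers): K_A = 93.9382 − 3.294×34.6 = −20.0342; K_B = 0 − 3.294×(1.26 + 0) = −4.15044.
Balance: K_A = K_B − x×(3.294 − 2.764), so x = (K_B − K_A)/(3.294 − 2.764) = 15.8838/0.53 = 30 km.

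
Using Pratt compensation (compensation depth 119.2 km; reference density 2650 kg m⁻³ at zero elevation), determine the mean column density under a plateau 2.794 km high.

2590 kg m⁻³

Pratt balance: ρ_ref D = ρ (D + h).
ρ = ρ_ref D/(D + h) = 2650 × 119.2 km/(119.2 km + 2.794 km) = 2590 kg m⁻³.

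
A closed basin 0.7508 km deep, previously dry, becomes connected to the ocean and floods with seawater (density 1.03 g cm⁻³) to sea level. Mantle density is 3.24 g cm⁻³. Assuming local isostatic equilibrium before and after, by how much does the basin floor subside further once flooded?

After flooding the water column is d + s deep. Its weight must equal the weight of mantle displaced by the extra subsidence s: (d + s) ρ_w = s ρ_m.
s = d ρ_w / (ρ_m − ρ_w) = 0.7508 km × 1.03/(3.24 − 1.03) = 0.35 km.

0.35 km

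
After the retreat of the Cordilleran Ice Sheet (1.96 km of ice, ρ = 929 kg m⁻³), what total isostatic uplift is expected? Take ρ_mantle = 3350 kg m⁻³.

0.544 km

Removing the load lets mantle flow back in; uplift u satisfies ρ_ice t = ρ_m u.
u = t ρ_ice/ρ_m = 1.96 km × 929/3350 = 0.544 km.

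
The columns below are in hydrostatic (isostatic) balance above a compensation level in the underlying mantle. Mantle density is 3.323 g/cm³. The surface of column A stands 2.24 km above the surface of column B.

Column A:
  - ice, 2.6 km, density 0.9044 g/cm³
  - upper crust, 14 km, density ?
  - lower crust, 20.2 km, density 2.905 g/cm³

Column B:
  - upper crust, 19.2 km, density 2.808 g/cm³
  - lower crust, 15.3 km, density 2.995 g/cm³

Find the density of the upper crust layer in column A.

Take the compensation level at the base of the deeper column (depth z_c below the surface of column A) and equate Σ ρ_i t_i down to z_c; mantle fills any gap and the z_c terms cancel.
Column A: 2.6×0.9044 + 14×ρ + 20.2×2.905 + (z_c − 36.8)×3.323
Column B: 2.24×0 + 19.2×2.808 + 15.3×2.995 + (z_c − 2.24 − 34.5)×3.323
The z_c×3.323 term appears on both sides and cancels. Collect the known terms of each column as K = Σ(ρt)_known − 3.323 × (depth of known layers): K_A = 61.03244 − 3.323×36.8 = −61.25396; K_B = 99.7371 − 3.323×(2.24 + 34.5) = −22.34992.
Balance: K_A + 14×ρ = K_B, so ρ = (K_B − K_A)/14 = 38.904/14 = 2.78 g/cm³.

2.78 g/cm³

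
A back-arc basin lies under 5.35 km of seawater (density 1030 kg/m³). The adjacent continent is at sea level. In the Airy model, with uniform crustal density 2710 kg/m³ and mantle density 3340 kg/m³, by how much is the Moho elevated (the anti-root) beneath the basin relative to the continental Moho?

14.3 km

In Airy isostatic equilibrium: replacing crust with seawater at the top is compensated by replacing crust with mantle at the base: d (ρ_c − ρ_w) = a (ρ_m − ρ_c).
a = d (ρ_c − ρ_w)/(ρ_m − ρ_c) = 5.35 km × 1680/630 = 14.3 km.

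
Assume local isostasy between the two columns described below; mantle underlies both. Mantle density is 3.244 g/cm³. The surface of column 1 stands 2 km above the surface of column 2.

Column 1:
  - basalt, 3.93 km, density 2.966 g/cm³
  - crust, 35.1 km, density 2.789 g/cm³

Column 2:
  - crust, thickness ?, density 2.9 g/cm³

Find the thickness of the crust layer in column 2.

30.7 km

Take the compensation level at the base of the deeper column (depth z_c below the surface of column 1) and equate Σ ρ_i t_i down to z_c; mantle fills any gap and the z_c terms cancel.
Column 1: 3.93×2.966 + 35.1×2.789 + (z_c − 39.03)×3.244
Column 2: 2×0 + x×2.9 + (z_c − 2 − 0 − x)×3.244
The z_c×3.244 term appears on both sides and cancels. Collect the known terms of each column as K = Σ(ρt)_known − 3.244 × (depth of known layers): K_1 = 109.55028 − 3.244×39.03 = −17.06304; K_2 = 0 − 3.244×(2 + 0) = −6.488.
Balance: K_1 = K_2 − x×(3.244 − 2.9), so x = (K_2 − K_1)/(3.244 − 2.9) = 10.575/0.344 = 30.7 km.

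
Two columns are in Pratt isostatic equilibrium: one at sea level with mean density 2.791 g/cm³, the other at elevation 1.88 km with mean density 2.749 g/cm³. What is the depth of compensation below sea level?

ρ_ref D = ρ (D + h) → D (ρ_ref − ρ) = ρ h.
D = ρ h/(ρ_ref − ρ) = 2.749 × 1.88 km/(2.791 − 2.749) = 123 km.

123 km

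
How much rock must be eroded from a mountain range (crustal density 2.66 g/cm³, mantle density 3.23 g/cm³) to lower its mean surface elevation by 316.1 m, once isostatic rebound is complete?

Net drop Δ = e − u = e − e ρ_c/ρ_m = e (ρ_m − ρ_c)/ρ_m.
e = Δ ρ_m/(ρ_m − ρ_c) = 316.1 m × 3.23/0.57 = 1790 m.

1790 m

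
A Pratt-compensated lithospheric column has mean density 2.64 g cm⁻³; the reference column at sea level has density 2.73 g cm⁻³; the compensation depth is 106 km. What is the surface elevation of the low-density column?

ρ_ref D = ρ (D + h) → h = D (ρ_ref − ρ)/ρ.
h = 106 km × (2.73 − 2.64)/2.64 = 3.61 km.

3.61 km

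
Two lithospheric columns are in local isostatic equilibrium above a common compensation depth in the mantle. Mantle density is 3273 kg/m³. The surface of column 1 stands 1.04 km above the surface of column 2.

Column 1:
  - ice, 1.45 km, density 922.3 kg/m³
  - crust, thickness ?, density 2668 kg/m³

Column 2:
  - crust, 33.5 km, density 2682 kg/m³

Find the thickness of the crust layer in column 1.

32.7 km

Take the compensation level at the base of the deeper column (depth z_c below the surface of column 1) and equate Σ ρ_i t_i down to z_c; mantle fills any gap and the z_c terms cancel.
Column 1: 1.45×922.3 + x×2668 + (z_c − 1.45 − x)×3273
Column 2: 1.04×0 + 33.5×2682 + (z_c − 1.04 − 33.5)×3273
The z_c×3273 term appears on both sides and cancels. Collect the known terms of each column as K = Σ(ρt)_known − 3273 × (depth of known layers): K_1 = 1337.335 − 3273×1.45 = −3408.515; K_2 = 89847 − 3273×(1.04 + 33.5) = −23202.42.
Balance: K_1 − x×(3273 − 2668) = K_2, so x = (K_1 − K_2)/(3273 − 2668) = 19793.9/605 = 32.7 km.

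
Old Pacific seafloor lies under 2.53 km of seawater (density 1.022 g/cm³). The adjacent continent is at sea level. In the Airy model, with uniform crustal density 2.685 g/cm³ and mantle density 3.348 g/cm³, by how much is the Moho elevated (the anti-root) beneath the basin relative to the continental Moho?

Equating mass per unit area of the two columns: replacing crust with seawater at the top is compensated by replacing crust with mantle at the base: d (ρ_c − ρ_w) = a (ρ_m − ρ_c).
a = d (ρ_c − ρ_w)/(ρ_m − ρ_c) = 2.53 km × 1.663/0.663 = 6.35 km.

6.35 km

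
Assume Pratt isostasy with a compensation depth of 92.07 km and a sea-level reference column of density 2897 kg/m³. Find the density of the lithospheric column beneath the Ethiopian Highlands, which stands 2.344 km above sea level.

2830 kg/m³

Pratt balance: ρ_ref D = ρ (D + h).
ρ = ρ_ref D/(D + h) = 2897 × 92.07 km/(92.07 km + 2.344 km) = 2830 kg/m³.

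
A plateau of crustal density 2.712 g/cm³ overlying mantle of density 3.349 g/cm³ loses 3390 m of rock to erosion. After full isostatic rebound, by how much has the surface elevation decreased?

Rebound u = e ρ_c/ρ_m = 3390 m × 2.712/3.349 = 2745 m.
Net surface drop = e − u = 3390 m − 2745 m = e (ρ_m − ρ_c)/ρ_m = 645 m.

645 m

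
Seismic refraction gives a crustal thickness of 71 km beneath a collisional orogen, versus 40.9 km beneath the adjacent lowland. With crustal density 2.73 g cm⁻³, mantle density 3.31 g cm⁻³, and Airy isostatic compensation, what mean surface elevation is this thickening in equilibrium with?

5.27 km

Excess crust Δ = 71 km − 40.9 km = 30.1 km, split between elevation h and root r with h + r = Δ.
Airy balance ρ_c h = (ρ_m − ρ_c) r gives r = h ρ_c/(ρ_m − ρ_c), so h (1 + ρ_c/(ρ_m − ρ_c)) = Δ, i.e. h = Δ (ρ_m − ρ_c)/ρ_m.
h = 30.1 km × 0.58/3.31 = 5.27 km.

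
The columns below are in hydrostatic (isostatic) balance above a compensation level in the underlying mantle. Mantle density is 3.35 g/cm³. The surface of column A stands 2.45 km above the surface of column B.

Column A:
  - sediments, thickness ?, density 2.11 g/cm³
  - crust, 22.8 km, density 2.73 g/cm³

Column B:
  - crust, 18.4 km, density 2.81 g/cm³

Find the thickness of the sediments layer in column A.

Take the compensation level at the base of the deeper column (depth z_c below the surface of column A) and equate Σ ρ_i t_i down to z_c; mantle fills any gap and the z_c terms cancel.
Column A: x×2.11 + 22.8×2.73 + (z_c − 22.8 − x)×3.35
Column B: 2.45×0 + 18.4×2.81 + (z_c − 2.45 − 18.4)×3.35
The z_c×3.35 term appears on both sides and cancels. Collect the known terms of each column as K = Σ(ρt)_known − 3.35 × (depth of known layers): K_A = 62.244 − 3.35×22.8 = −14.136; K_B = 51.704 − 3.35×(2.45 + 18.4) = −18.1435.
Balance: K_A − x×(3.35 − 2.11) = K_B, so x = (K_A − K_B)/(3.35 − 2.11) = 4.0075/1.24 = 3.23 km.

3.23 km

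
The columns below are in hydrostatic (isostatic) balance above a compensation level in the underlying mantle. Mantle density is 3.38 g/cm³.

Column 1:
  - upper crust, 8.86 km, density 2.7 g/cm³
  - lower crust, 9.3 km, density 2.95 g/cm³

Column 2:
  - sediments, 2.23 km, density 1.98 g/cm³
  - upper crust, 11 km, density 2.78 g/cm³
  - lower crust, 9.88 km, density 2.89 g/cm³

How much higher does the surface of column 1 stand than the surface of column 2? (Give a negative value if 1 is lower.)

−1.34 km

For any compensation level in the mantle, the mantle terms cancel and isostasy reduces to e = (Σt_1 − Σt_2) − (Σ(ρt)_1 − Σ(ρt)_2) / ρ_m.
Σt_1 = 18.16 km; Σt_2 = 23.11 km; Σ(ρt)_1 = 51.357; Σ(ρt)_2 = 63.5486 (in km·g/cm³).
e = (18.16 − 23.11) − (51.357 − 63.5486) / 3.38 = −1.34 km.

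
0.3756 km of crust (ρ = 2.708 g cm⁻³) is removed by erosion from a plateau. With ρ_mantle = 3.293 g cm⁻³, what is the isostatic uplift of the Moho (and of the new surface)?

0.309 km

Unloading: uplift u = e ρ_c/ρ_m = 0.3756 km × 2.708/3.293 = 0.309 km.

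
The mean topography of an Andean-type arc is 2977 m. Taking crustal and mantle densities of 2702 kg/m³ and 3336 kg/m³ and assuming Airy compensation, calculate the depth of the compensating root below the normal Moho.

12700 m

By Archimedes' principle applied to the lithosphere: the weight of the topography is balanced by the buoyancy of the root, ρ_c h = (ρ_m − ρ_c) r.
r = h · ρ_c / (ρ_m − ρ_c) = 2977 m × 2702 / (3336 − 2702) = 12700 m.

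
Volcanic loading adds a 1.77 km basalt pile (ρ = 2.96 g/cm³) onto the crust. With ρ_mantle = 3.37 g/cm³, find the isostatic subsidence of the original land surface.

1.55 km

Subaerial loading: s = t ρ_load / ρ_m.
s = 1.77 km × 2.96/3.37 = 1.55 km.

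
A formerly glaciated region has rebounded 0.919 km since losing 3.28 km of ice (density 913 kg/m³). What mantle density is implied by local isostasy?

ρ_m = ρ_ice t / u = 913 × 3.28 km/0.919 km = 3260 kg/m³.

3260 kg/m³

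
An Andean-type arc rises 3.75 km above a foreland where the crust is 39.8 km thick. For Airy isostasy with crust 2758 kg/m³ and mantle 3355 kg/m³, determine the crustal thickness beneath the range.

60.9 km

Root depth r = h ρ_c / (ρ_m − ρ_c) = 3.75 km × 2758 / 597 = 17.32 km.
Total thickness = T + h + r = 39.8 km + 3.75 km + 17.32 km = 60.9 km.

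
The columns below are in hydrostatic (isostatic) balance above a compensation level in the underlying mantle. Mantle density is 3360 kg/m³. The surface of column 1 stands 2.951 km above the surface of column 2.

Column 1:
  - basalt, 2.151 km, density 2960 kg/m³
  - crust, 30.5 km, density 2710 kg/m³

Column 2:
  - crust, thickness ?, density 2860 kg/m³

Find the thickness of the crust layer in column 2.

Take the compensation level at the base of the deeper column (depth z_c below the surface of column 1) and equate Σ ρ_i t_i down to z_c; mantle fills any gap and the z_c terms cancel.
Column 1: 2.151×2960 + 30.5×2710 + (z_c − 32.651)×3360
Column 2: 2.951×0 + x×2860 + (z_c − 2.951 − 0 − x)×3360
The z_c×3360 term appears on both sides and cancels. Collect the known terms of each column as K = Σ(ρt)_known − 3360 × (depth of known layers): K_1 = 89021.96 − 3360×32.651 = −20685.4; K_2 = 0 − 3360×(2.951 + 0) = −9915.36.
Balance: K_1 = K_2 − x×(3360 − 2860), so x = (K_2 − K_1)/(3360 − 2860) = 10770/500 = 21.5 km.

21.5 km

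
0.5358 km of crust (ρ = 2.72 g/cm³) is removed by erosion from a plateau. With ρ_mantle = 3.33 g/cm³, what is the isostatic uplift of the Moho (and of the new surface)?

0.438 km

Unloading: uplift u = e ρ_c/ρ_m = 0.5358 km × 2.72/3.33 = 0.438 km.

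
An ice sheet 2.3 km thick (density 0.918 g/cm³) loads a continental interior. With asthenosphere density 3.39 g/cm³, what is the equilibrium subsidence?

Equating mass per unit area of the two columns: the ice load ρ_ice t is balanced by mantle displaced below, ρ_m s.
s = t ρ_ice / ρ_m = 2.3 km × 0.918/3.39 = 0.623 km.

0.623 km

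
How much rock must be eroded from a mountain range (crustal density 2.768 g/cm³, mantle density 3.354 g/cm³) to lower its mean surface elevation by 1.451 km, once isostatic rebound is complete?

Net drop Δ = e − u = e − e ρ_c/ρ_m = e (ρ_m − ρ_c)/ρ_m.
e = Δ ρ_m/(ρ_m − ρ_c) = 1.451 km × 3.354/0.586 = 8.3 km.

8.3 km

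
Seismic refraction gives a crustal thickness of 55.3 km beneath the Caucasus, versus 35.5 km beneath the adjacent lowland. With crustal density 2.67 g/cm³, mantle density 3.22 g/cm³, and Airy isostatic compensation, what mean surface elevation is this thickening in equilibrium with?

3.38 km

Excess crust Δ = 55.3 km − 35.5 km = 19.8 km, split between elevation h and root r with h + r = Δ.
Airy balance ρ_c h = (ρ_m − ρ_c) r gives r = h ρ_c/(ρ_m − ρ_c), so h (1 + ρ_c/(ρ_m − ρ_c)) = Δ, i.e. h = Δ (ρ_m − ρ_c)/ρ_m.
h = 19.8 km × 0.55/3.22 = 3.38 km.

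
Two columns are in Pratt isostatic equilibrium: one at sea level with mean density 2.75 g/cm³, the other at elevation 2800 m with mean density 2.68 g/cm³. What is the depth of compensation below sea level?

107000 m

ρ_ref D = ρ (D + h) → D (ρ_ref − ρ) = ρ h.
D = ρ h/(ρ_ref − ρ) = 2.68 × 2800 m/(2.75 − 2.68) = 107000 m.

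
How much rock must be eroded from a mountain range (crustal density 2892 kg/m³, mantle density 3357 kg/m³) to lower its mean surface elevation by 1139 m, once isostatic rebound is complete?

Net drop Δ = e − u = e − e ρ_c/ρ_m = e (ρ_m − ρ_c)/ρ_m.
e = Δ ρ_m/(ρ_m − ρ_c) = 1139 m × 3357/465 = 8220 m.

8220 m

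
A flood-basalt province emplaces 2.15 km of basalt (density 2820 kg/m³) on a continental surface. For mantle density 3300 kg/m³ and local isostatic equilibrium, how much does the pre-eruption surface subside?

Subaerial loading: s = t ρ_load / ρ_m.
s = 2.15 km × 2820/3300 = 1.84 km.

1.84 km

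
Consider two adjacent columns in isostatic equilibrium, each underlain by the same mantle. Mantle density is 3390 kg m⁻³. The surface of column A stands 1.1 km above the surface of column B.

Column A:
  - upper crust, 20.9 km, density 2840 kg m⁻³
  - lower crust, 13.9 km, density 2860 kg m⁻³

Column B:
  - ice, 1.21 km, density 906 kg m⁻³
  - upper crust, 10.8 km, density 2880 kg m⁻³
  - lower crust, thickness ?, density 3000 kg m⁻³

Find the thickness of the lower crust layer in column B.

Take the compensation level at the base of the deeper column (depth z_c below the surface of column A) and equate Σ ρ_i t_i down to z_c; mantle fills any gap and the z_c terms cancel.
Column A: 20.9×2840 + 13.9×2860 + (z_c − 34.8)×3390
Column B: 1.1×0 + 1.21×906 + 10.8×2880 + x×3000 + (z_c − 1.1 − 12.01 − x)×3390
The z_c×3390 term appears on both sides and cancels. Collect the known terms of each column as K = Σ(ρt)_known − 3390 × (depth of known layers): K_A = 99110 − 3390×34.8 = −18862; K_B = 32200.26 − 3390×(1.1 + 12.01) = −12242.64.
Balance: K_A = K_B − x×(3390 − 3000), so x = (K_B − K_A)/(3390 − 3000) = 6619.36/390 = 17 km.

17 km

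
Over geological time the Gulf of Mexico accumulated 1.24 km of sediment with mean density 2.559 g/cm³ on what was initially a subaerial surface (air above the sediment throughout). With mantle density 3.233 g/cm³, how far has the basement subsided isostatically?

Subaerial load: s = t ρ_sed / ρ_m = 1.24 km × 2.559/3.233 = 0.981 km.

0.981 km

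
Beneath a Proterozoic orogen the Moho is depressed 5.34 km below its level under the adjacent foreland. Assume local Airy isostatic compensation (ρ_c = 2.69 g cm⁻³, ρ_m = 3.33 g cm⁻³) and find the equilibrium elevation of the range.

Equating mass per unit area of the two columns: ρ_c h = (ρ_m − ρ_c) r.
h = r (ρ_m − ρ_c) / ρ_c = 5.34 km × (3.33 − 2.69) / 2.69 = 1.27 km.

1.27 km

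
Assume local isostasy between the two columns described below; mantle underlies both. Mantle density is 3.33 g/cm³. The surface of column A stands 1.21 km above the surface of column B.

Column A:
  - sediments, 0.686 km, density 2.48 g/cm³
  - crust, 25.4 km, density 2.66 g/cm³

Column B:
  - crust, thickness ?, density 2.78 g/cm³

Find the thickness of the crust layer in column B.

Take the compensation level at the base of the deeper column (depth z_c below the surface of column A) and equate Σ ρ_i t_i down to z_c; mantle fills any gap and the z_c terms cancel.
Column A: 0.686×2.48 + 25.4×2.66 + (z_c − 26.086)×3.33
Column B: 1.21×0 + x×2.78 + (z_c − 1.21 − 0 − x)×3.33
The z_c×3.33 term appears on both sides and cancels. Collect the known terms of each column as K = Σ(ρt)_known − 3.33 × (depth of known layers): K_A = 69.26528 − 3.33×26.086 = −17.6011; K_B = 0 − 3.33×(1.21 + 0) = −4.0293.
Balance: K_A = K_B − x×(3.33 − 2.78), so x = (K_B − K_A)/(3.33 − 2.78) = 13.5718/0.55 = 24.7 km.

24.7 km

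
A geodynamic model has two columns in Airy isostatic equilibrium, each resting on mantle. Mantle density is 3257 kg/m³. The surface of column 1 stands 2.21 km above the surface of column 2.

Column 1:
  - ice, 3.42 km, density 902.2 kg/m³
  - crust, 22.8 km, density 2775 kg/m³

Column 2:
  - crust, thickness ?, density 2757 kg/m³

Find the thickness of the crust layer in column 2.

Take the compensation level at the base of the deeper column (depth z_c below the surface of column 1) and equate Σ ρ_i t_i down to z_c; mantle fills any gap and the z_c terms cancel.
Column 1: 3.42×902.2 + 22.8×2775 + (z_c − 26.22)×3257
Column 2: 2.21×0 + x×2757 + (z_c − 2.21 − 0 − x)×3257
The z_c×3257 term appears on both sides and cancels. Collect the known terms of each column as K = Σ(ρt)_known − 3257 × (depth of known layers): K_1 = 66355.524 − 3257×26.22 = −19043.016; K_2 = 0 − 3257×(2.21 + 0) = −7197.97.
Balance: K_1 = K_2 − x×(3257 − 2757), so x = (K_2 − K_1)/(3257 − 2757) = 11845/500 = 23.7 km.

23.7 km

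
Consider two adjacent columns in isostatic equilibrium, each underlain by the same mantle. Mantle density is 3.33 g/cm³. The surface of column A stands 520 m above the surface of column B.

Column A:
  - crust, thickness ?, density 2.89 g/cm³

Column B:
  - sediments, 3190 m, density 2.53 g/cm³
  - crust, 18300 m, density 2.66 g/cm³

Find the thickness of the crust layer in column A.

37600 m

Take the compensation level at the base of the deeper column (depth z_c below the surface of column A) and equate Σ ρ_i t_i down to z_c; mantle fills any gap and the z_c terms cancel.
Column A: x×2.89 + (z_c − 0 − x)×3.33
Column B: 520×0 + 3190×2.53 + 18300×2.66 + (z_c − 520 − 21490)×3.33
The z_c×3.33 term appears on both sides and cancels. Collect the known terms of each column as K = Σ(ρt)_known − 3.33 × (depth of known layers): K_A = 0 − 3.33×0 = 0; K_B = 56748.7 − 3.33×(520 + 21490) = −16544.6.
Balance: K_A − x×(3.33 − 2.89) = K_B, so x = (K_A − K_B)/(3.33 − 2.89) = 16544.6/0.44 = 37600 m.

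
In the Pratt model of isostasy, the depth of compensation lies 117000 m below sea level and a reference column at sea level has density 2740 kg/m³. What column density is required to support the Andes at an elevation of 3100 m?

Pratt balance: ρ_ref D = ρ (D + h).
ρ = ρ_ref D/(D + h) = 2740 × 117000 m/(117000 m + 3100 m) = 2670 kg/m³.

2670 kg/m³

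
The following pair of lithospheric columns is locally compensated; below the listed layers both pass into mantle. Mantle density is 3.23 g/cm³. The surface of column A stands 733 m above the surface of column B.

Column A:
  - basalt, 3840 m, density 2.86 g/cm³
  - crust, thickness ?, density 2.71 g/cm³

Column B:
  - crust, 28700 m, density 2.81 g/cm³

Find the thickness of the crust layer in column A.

Take the compensation level at the base of the deeper column (depth z_c below the surface of column A) and equate Σ ρ_i t_i down to z_c; mantle fills any gap and the z_c terms cancel.
Column A: 3840×2.86 + x×2.71 + (z_c − 3840 − x)×3.23
Column B: 733×0 + 28700×2.81 + (z_c − 733 − 28700)×3.23
The z_c×3.23 term appears on both sides and cancels. Collect the known terms of each column as K = Σ(ρt)_known − 3.23 × (depth of known layers): K_A = 10982.4 − 3.23×3840 = −1420.8; K_B = 80647 − 3.23×(733 + 28700) = −14421.59.
Balance: K_A − x×(3.23 − 2.71) = K_B, so x = (K_A − K_B)/(3.23 − 2.71) = 13000.8/0.52 = 25000 m.

25000 m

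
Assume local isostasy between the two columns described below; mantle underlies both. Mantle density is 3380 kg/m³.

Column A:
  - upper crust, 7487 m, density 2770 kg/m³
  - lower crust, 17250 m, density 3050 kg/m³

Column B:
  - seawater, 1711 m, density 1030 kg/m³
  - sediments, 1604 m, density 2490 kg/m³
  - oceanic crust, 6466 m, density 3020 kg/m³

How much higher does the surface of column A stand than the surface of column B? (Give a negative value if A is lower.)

For any compensation level in the mantle, the mantle terms cancel and isostasy reduces to e = (Σt_A − Σt_B) − (Σ(ρt)_A − Σ(ρt)_B) / ρ_m.
Σt_A = 24737 m; Σt_B = 9781 m; Σ(ρt)_A = 73351490; Σ(ρt)_B = 25283610 (in m·kg/m³).
e = (24737 − 9781) − (73351490 − 25283610) / 3380 = 735 m.

735 m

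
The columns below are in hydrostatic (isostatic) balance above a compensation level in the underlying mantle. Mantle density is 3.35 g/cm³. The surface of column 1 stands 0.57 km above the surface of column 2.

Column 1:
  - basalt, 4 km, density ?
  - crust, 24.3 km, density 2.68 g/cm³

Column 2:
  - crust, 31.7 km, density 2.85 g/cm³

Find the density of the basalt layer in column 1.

Take the compensation level at the base of the deeper column (depth z_c below the surface of column 1) and equate Σ ρ_i t_i down to z_c; mantle fills any gap and the z_c terms cancel.
Column 1: 4×ρ + 24.3×2.68 + (z_c − 28.3)×3.35
Column 2: 0.57×0 + 31.7×2.85 + (z_c − 0.57 − 31.7)×3.35
The z_c×3.35 term appears on both sides and cancels. Collect the known terms of each column as K = Σ(ρt)_known − 3.35 × (depth of known layers): K_1 = 65.124 − 3.35×28.3 = −29.681; K_2 = 90.345 − 3.35×(0.57 + 31.7) = −17.7595.
Balance: K_1 + 4×ρ = K_2, so ρ = (K_2 − K_1)/4 = 11.9215/4 = 2.98 g/cm³.

2.98 g/cm³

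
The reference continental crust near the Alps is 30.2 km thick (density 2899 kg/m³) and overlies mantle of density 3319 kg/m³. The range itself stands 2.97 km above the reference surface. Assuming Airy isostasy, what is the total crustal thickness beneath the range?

53.7 km

Root depth r = h ρ_c / (ρ_m − ρ_c) = 2.97 km × 2899 / 420 = 20.5 km.
Total thickness = T + h + r = 30.2 km + 2.97 km + 20.5 km = 53.7 km.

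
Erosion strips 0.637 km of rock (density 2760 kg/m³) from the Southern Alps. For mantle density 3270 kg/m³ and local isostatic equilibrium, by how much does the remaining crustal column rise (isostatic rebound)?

Unloading: uplift u = e ρ_c/ρ_m = 0.637 km × 2760/3270 = 0.538 km.

0.538 km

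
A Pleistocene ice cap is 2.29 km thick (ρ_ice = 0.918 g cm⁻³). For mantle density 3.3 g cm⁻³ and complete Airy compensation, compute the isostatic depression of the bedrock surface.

Isostatic balance requires: the ice load ρ_ice t is balanced by mantle displaced below, ρ_m s.
s = t ρ_ice / ρ_m = 2.29 km × 0.918/3.3 = 0.637 km.

0.637 km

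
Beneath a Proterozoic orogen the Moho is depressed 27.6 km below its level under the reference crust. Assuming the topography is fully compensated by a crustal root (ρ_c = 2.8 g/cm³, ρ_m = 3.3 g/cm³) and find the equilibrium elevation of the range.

Equating mass per unit area of the two columns: ρ_c h = (ρ_m − ρ_c) r.
h = r (ρ_m − ρ_c) / ρ_c = 27.6 km × (3.3 − 2.8) / 2.8 = 4.93 km.

4.93 km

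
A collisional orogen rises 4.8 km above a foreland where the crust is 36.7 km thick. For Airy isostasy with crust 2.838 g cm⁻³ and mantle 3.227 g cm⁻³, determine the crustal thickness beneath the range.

Root depth r = h ρ_c / (ρ_m − ρ_c) = 4.8 km × 2.838 / 0.389 = 35.02 km.
Total thickness = T + h + r = 36.7 km + 4.8 km + 35.02 km = 76.5 km.

76.5 km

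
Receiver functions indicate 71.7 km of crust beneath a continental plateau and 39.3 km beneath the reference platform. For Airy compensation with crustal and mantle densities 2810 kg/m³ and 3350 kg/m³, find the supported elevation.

Excess crust Δ = 71.7 km − 39.3 km = 32.4 km, split between elevation h and root r with h + r = Δ.
Airy balance ρ_c h = (ρ_m − ρ_c) r gives r = h ρ_c/(ρ_m − ρ_c), so h (1 + ρ_c/(ρ_m − ρ_c)) = Δ, i.e. h = Δ (ρ_m − ρ_c)/ρ_m.
h = 32.4 km × 540/3350 = 5.22 km.

5.22 km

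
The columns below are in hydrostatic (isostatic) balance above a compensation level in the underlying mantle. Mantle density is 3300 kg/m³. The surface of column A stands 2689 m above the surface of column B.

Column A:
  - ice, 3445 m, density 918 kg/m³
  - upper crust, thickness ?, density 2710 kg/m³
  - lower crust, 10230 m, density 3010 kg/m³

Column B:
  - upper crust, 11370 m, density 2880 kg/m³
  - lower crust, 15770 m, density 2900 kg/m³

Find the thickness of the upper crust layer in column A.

14900 m

Take the compensation level at the base of the deeper column (depth z_c below the surface of column A) and equate Σ ρ_i t_i down to z_c; mantle fills any gap and the z_c terms cancel.
Column A: 3445×918 + x×2710 + 10230×3010 + (z_c − 13675 − x)×3300
Column B: 2689×0 + 11370×2880 + 15770×2900 + (z_c − 2689 − 27140)×3300
The z_c×3300 term appears on both sides and cancels. Collect the known terms of each column as K = Σ(ρt)_known − 3300 × (depth of known layers): K_A = 33954810 − 3300×13675 = −11172690; K_B = 78478600 − 3300×(2689 + 27140) = −19957100.
Balance: K_A − x×(3300 − 2710) = K_B, so x = (K_A − K_B)/(3300 − 2710) = 8784410/590 = 14900 m.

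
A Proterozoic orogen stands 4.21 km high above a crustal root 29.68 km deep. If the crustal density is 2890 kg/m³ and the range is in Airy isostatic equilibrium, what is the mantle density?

3300 kg/m³

Airy balance: ρ_c h = (ρ_m − ρ_c) r → ρ_m = ρ_c (1 + h/r).
ρ_m = 2890 × (1 + 4.21 km/29.68 km) = 3300 kg/m³.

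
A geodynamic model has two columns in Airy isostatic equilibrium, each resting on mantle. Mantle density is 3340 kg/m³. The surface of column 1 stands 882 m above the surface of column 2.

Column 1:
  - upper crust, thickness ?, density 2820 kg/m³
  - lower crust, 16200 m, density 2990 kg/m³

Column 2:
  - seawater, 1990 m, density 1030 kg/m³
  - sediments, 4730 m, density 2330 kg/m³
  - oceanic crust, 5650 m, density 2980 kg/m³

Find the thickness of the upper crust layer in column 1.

16700 m

Take the compensation level at the base of the deeper column (depth z_c below the surface of column 1) and equate Σ ρ_i t_i down to z_c; mantle fills any gap and the z_c terms cancel.
Column 1: x×2820 + 16200×2990 + (z_c − 16200 − x)×3340
Column 2: 882×0 + 1990×1030 + 4730×2330 + 5650×2980 + (z_c − 882 − 12370)×3340
The z_c×3340 term appears on both sides and cancels. Collect the known terms of each column as K = Σ(ρt)_known − 3340 × (depth of known layers): K_1 = 48438000 − 3340×16200 = −5670000; K_2 = 29907600 − 3340×(882 + 12370) = −14354080.
Balance: K_1 − x×(3340 − 2820) = K_2, so x = (K_1 − K_2)/(3340 − 2820) = 8684080/520 = 16700 m.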